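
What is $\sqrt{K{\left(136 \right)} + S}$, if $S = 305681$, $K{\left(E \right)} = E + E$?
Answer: $\sqrt{305953} \approx 553.13$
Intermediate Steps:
$K{\left(E \right)} = 2 E$
$\sqrt{K{\left(136 \right)} + S} = \sqrt{2 \cdot 136 + 305681} = \sqrt{272 + 305681} = \sqrt{305953}$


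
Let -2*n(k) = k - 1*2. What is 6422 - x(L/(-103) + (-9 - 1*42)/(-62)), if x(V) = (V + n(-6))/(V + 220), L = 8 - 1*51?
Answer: 9073218595/1412839 ≈ 6422.0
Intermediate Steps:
L = -43 (L = 8 - 51 = -43)
n(k) = 1 - k/2 (n(k) = -(k - 1*2)/2 = -(k - 2)/2 = -(-2 + k)/2 = 1 - k/2)
x(V) = (4 + V)/(220 + V) (x(V) = (V + (1 - 1/2*(-6)))/(V + 220) = (V + (1 + 3))/(220 + V) = (V + 4)/(220 + V) = (4 + V)/(220 + V))
6422 - x(L/(-103) + (-9 - 1*42)/(-62)) = 6422 - (4 + (-43/(-103) + (-9 - 1*42)/(-62)))/(220 + (-43/(-103) + (-9 - 1*42)/(-62))) = 6422 - (4 + (-43*(-1/103) + (-9 - 42)*(-1/62)))/(220 + (-43*(-1/103) + (-9 - 42)*(-1/62))) = 6422 - (4 + (43/103 - 51*(-1/62)))/(220 + (43/103 - 51*(-1/62))) = 6422 - (4 + (43/103 + 51/62))/(220 + (43/103 + 51/62)) = 6422 - (4 + 7919/6386)/(220 + 7919/6386) = 6422 - 33463/(1412839/6386*6386) = 6422 - 6386*33463/(1412839*6386) = 6422 - 1*33463/1412839 = 6422 - 33463/1412839 = 9073218595/1412839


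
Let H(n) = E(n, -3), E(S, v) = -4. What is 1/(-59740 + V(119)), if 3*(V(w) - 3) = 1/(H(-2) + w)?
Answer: -345/20609264 ≈ -1.6740e-5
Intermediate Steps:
H(n) = -4
V(w) = 3 + 1/(3*(-4 + w))
1/(-59740 + V(119)) = 1/(-59740 + (-35 + 9*119)/(3*(-4 + 119))) = 1/(-59740 + (⅓)*(-35 + 1071)/115) = 1/(-59740 + (⅓)*(1/115)*1036) = 1/(-59740 + 1036/345) = 1/(-20609264/345) = -345/20609264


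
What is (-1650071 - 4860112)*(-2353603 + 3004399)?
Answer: -4236801055668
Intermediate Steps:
(-1650071 - 4860112)*(-2353603 + 3004399) = -6510183*650796 = -4236801055668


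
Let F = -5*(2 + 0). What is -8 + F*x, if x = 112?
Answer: -1128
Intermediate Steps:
F = -10 (F = -5*2 = -10)
-8 + F*x = -8 - 10*112 = -8 - 1120 = -1128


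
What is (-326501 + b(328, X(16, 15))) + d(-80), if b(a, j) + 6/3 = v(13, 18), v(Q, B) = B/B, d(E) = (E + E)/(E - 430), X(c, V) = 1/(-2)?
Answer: -16651586/51 ≈ -3.2650e+5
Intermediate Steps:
X(c, V) = -½
d(E) = 2*E/(-430 + E) (d(E) = (2*E)/(-430 + E) = 2*E/(-430 + E))
v(Q, B) = 1
b(a, j) = -1 (b(a, j) = -2 + 1 = -1)
(-326501 + b(328, X(16, 15))) + d(-80) = (-326501 - 1) + 2*(-80)/(-430 - 80) = -326502 + 2*(-80)/(-510) = -326502 + 2*(-80)*(-1/510) = -326502 + 16/51 = -16651586/51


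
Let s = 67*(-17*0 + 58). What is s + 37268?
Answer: 41154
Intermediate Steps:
s = 3886 (s = 67*(0 + 58) = 67*58 = 3886)
s + 37268 = 3886 + 37268 = 41154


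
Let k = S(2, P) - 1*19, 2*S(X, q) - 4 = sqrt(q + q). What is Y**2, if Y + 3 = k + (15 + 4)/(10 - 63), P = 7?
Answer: 2348145/5618 - 1079*sqrt(14)/53 ≈ 341.79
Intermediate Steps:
S(X, q) = 2 + sqrt(2)*sqrt(q)/2 (S(X, q) = 2 + sqrt(q + q)/2 = 2 + sqrt(2*q)/2 = 2 + (sqrt(2)*sqrt(q))/2 = 2 + sqrt(2)*sqrt(q)/2)
k = -17 + sqrt(14)/2 (k = (2 + sqrt(2)*sqrt(7)/2) - 1*19 = (2 + sqrt(14)/2) - 19 = -17 + sqrt(14)/2 ≈ -15.129)
Y = -1079/53 + sqrt(14)/2 (Y = -3 + ((-17 + sqrt(14)/2) + (15 + 4)/(10 - 63)) = -3 + ((-17 + sqrt(14)/2) + 19/(-53)) = -3 + ((-17 + sqrt(14)/2) + 19*(-1/53)) = -3 + ((-17 + sqrt(14)/2) - 19/53) = -3 + (-920/53 + sqrt(14)/2) = -1079/53 + sqrt(14)/2 ≈ -18.488)
Y**2 = (-1079/53 + sqrt(14)/2)**2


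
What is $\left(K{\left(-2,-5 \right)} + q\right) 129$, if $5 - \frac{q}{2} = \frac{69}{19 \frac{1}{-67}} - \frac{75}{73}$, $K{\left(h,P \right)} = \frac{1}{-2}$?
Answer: $\frac{178274001}{2774} \approx 64266.0$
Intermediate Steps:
$K{\left(h,P \right)} = - \frac{1}{2}$
$q = \frac{691678}{1387}$ ($q = 10 - 2 \left(\frac{69}{19 \frac{1}{-67}} - \frac{75}{73}\right) = 10 - 2 \left(\frac{69}{19 \left(- \frac{1}{67}\right)} - \frac{75}{73}\right) = 10 - 2 \left(\frac{69}{- \frac{19}{67}} - \frac{75}{73}\right) = 10 - 2 \left(69 \left(- \frac{67}{19}\right) - \frac{75}{73}\right) = 10 - 2 \left(- \frac{4623}{19} - \frac{75}{73}\right) = 10 - - \frac{677808}{1387} = 10 + \frac{677808}{1387} = \frac{691678}{1387} \approx 498.69$)
$\left(K{\left(-2,-5 \right)} + q\right) 129 = \left(- \frac{1}{2} + \frac{691678}{1387}\right) 129 = \frac{1381969}{2774} \cdot 129 = \frac{178274001}{2774}$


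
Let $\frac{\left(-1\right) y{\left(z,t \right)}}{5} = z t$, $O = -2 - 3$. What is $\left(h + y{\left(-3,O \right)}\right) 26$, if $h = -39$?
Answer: $-2964$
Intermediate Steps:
$O = -5$
$y{\left(z,t \right)} = - 5 t z$ ($y{\left(z,t \right)} = - 5 z t = - 5 t z$)
$\left(h + y{\left(-3,O \right)}\right) 26 = \left(-39 - \left(-25\right) \left(-3\right)\right) 26 = \left(-39 - 75\right) 26 = \left(-114\right) 26 = -2964$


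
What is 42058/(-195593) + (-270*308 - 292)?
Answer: -16322669094/195593 ≈ -83452.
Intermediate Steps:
42058/(-195593) + (-270*308 - 292) = 42058*(-1/195593) + (-83160 - 292) = -42058/195593 - 83452 = -16322669094/195593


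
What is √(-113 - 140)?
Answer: I*√253 ≈ 15.906*I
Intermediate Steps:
√(-113 - 140) = √(-253) = I*√253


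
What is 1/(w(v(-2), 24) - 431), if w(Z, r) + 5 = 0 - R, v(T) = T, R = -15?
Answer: -1/421 ≈ -0.0023753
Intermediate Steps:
w(Z, r) = 10 (w(Z, r) = -5 + (0 - 1*(-15)) = -5 + (0 + 15) = -5 + 15 = 10)
1/(w(v(-2), 24) - 431) = 1/(10 - 431) = 1/(-421) = -1/421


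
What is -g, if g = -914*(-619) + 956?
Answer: -566722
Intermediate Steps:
g = 566722 (g = 565766 + 956 = 566722)
-g = -1*566722 = -566722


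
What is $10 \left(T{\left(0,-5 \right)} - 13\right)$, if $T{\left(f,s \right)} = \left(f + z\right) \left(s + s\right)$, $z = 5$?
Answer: $-630$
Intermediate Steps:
$T{\left(f,s \right)} = 2 s \left(5 + f\right)$ ($T{\left(f,s \right)} = \left(f + 5\right) \left(s + s\right) = \left(5 + f\right) 2 s = 2 s \left(5 + f\right)$)
$10 \left(T{\left(0,-5 \right)} - 13\right) = 10 \left(2 \left(-5\right) \left(5 + 0\right) - 13\right) = 10 \left(2 \left(-5\right) 5 - 13\right) = 10 \left(-50 - 13\right) = 10 \left(-63\right) = -630$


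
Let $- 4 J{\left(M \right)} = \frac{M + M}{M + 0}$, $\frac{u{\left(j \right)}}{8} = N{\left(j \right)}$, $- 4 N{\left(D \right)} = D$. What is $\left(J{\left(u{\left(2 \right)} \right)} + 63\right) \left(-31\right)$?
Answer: $- \frac{3875}{2} \approx -1937.5$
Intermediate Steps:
$N{\left(D \right)} = - \frac{D}{4}$
$u{\left(j \right)} = - 2 j$ ($u{\left(j \right)} = 8 \left(- \frac{j}{4}\right) = - 2 j$)
$J{\left(M \right)} = - \frac{1}{2}$ ($J{\left(M \right)} = - \frac{\left(M + M\right) \frac{1}{M + 0}}{4} = - \frac{2 M \frac{1}{M}}{4} = \left(- \frac{1}{4}\right) 2 = - \frac{1}{2}$)
$\left(J{\left(u{\left(2 \right)} \right)} + 63\right) \left(-31\right) = \left(- \frac{1}{2} + 63\right) \left(-31\right) = \frac{125}{2} \left(-31\right) = - \frac{3875}{2}$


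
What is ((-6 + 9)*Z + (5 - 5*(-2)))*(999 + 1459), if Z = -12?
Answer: -51618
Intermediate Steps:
((-6 + 9)*Z + (5 - 5*(-2)))*(999 + 1459) = ((-6 + 9)*(-12) + (5 - 5*(-2)))*(999 + 1459) = (3*(-12) + (5 + 10))*2458 = (-36 + 15)*2458 = -21*2458 = -51618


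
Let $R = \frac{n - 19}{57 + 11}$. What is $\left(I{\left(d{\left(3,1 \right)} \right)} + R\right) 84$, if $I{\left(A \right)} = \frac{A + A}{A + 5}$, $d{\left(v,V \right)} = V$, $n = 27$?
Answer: $\frac{644}{17} \approx 37.882$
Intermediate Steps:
$R = \frac{2}{17}$ ($R = \frac{27 - 19}{57 + 11} = \frac{8}{68} = 8 \cdot \frac{1}{68} = \frac{2}{17} \approx 0.11765$)
$I{\left(A \right)} = \frac{2 A}{5 + A}$
$\left(I{\left(d{\left(3,1 \right)} \right)} + R\right) 84 = \left(2 \cdot 1 \frac{1}{5 + 1} + \frac{2}{17}\right) 84 = \left(2 \cdot 1 \cdot \frac{1}{6} + \frac{2}{17}\right) 84 = \left(\frac{1}{3} + \frac{2}{17}\right) 84 = \frac{23}{51} \cdot 84 = \frac{644}{17}$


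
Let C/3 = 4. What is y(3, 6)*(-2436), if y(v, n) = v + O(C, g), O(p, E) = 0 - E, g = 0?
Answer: -7308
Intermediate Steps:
C = 12 (C = 3*4 = 12)
O(p, E) = -E
y(v, n) = v (y(v, n) = v - 1*0 = v + 0 = v)
y(3, 6)*(-2436) = 3*(-2436) = -7308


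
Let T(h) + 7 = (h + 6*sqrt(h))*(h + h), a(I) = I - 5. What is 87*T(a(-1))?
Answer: 5655 - 6264*I*sqrt(6) ≈ 5655.0 - 15344.0*I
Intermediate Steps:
a(I) = -5 + I
T(h) = -7 + 2*h*(h + 6*sqrt(h)) (T(h) = -7 + (h + 6*sqrt(h))*(h + h) = -7 + (h + 6*sqrt(h))*(2*h) = -7 + 2*h*(h + 6*sqrt(h)))
87*T(a(-1)) = 87*(-7 + 2*(-5 - 1)**2 + 12*(-5 - 1)**(3/2)) = 87*(-7 + 2*(-6)**2 + 12*(-6)**(3/2)) = 87*(-7 + 2*36 + 12*(-6*I*sqrt(6))) = 87*(-7 + 72 - 72*I*sqrt(6)) = 87*(65 - 72*I*sqrt(6)) = 5655 - 6264*I*sqrt(6)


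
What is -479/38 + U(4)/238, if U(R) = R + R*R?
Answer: -56621/4522 ≈ -12.521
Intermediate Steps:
U(R) = R + R²
-479/38 + U(4)/238 = -479/38 + (4*(1 + 4))/238 = -479*1/38 + (4*5)*(1/238) = -479/38 + 20*(1/238) = -479/38 + 10/119 = -56621/4522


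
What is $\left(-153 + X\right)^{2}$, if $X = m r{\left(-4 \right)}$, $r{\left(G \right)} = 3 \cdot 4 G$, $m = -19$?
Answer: $576081$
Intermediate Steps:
$r{\left(G \right)} = 12 G$
$X = 912$ ($X = - 19 \cdot 12 \left(-4\right) = \left(-19\right) \left(-48\right) = 912$)
$\left(-153 + X\right)^{2} = \left(-153 + 912\right)^{2} = 759^{2} = 576081$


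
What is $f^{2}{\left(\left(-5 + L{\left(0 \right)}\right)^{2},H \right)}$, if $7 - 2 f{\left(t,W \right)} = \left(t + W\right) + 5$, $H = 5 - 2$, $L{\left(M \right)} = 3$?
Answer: $\frac{25}{4} \approx 6.25$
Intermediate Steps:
$H = 3$
$f{\left(t,W \right)} = 1 - \frac{W}{2} - \frac{t}{2}$ ($f{\left(t,W \right)} = \frac{7}{2} - \frac{\left(t + W\right) + 5}{2} = \frac{7}{2} - \frac{\left(W + t\right) + 5}{2} = \frac{7}{2} - \frac{5 + W + t}{2} = \frac{7}{2} - \left(\frac{5}{2} + \frac{W}{2} + \frac{t}{2}\right) = 1 - \frac{W}{2} - \frac{t}{2}$)
$f^{2}{\left(\left(-5 + L{\left(0 \right)}\right)^{2},H \right)} = \left(1 - \frac{3}{2} - \frac{\left(-5 + 3\right)^{2}}{2}\right)^{2} = \left(1 - \frac{3}{2} - \frac{\left(-2\right)^{2}}{2}\right)^{2} = \left(1 - \frac{3}{2} - 2\right)^{2} = \left(- \frac{5}{2}\right)^{2} = \frac{25}{4}$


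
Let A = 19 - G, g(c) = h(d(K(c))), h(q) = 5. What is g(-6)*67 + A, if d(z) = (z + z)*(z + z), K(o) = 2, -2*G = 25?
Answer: 733/2 ≈ 366.50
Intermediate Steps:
G = -25/2 (G = -½*25 = -25/2 ≈ -12.500)
d(z) = 4*z² (d(z) = (2*z)*(2*z) = 4*z²)
g(c) = 5
A = 63/2 (A = 19 - 1*(-25/2) = 19 + 25/2 = 63/2 ≈ 31.500)
g(-6)*67 + A = 5*67 + 63/2 = 335 + 63/2 = 733/2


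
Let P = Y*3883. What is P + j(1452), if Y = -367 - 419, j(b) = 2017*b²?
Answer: 4249397130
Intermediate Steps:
Y = -786
P = -3052038 (P = -786*3883 = -3052038)
P + j(1452) = -3052038 + 2017*1452² = -3052038 + 2017*2108304 = -3052038 + 4252449168 = 4249397130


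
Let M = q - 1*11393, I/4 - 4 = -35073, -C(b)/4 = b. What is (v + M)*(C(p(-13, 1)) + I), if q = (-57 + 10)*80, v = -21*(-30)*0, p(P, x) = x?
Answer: 2125662840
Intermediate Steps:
v = 0 (v = 630*0 = 0)
C(b) = -4*b
I = -140276 (I = 16 + 4*(-35073) = 16 - 140292 = -140276)
q = -3760 (q = -47*80 = -3760)
M = -15153 (M = -3760 - 1*11393 = -3760 - 11393 = -15153)
(v + M)*(C(p(-13, 1)) + I) = (0 - 15153)*(-4*1 - 140276) = -15153*(-4 - 140276) = -15153*(-140280) = 2125662840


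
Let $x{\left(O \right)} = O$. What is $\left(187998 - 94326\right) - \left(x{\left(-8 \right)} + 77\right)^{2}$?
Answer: $88911$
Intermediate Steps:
$\left(187998 - 94326\right) - \left(x{\left(-8 \right)} + 77\right)^{2} = \left(187998 - 94326\right) - \left(-8 + 77\right)^{2} = 93672 - 69^{2} = 93672 - 4761 = 88911$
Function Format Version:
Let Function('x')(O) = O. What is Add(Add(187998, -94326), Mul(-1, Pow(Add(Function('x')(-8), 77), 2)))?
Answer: 88911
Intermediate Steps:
Add(Add(187998, -94326), Mul(-1, Pow(Add(Function('x')(-8), 77), 2))) = Add(Add(187998, -94326), Mul(-1, Pow(Add(-8, 77), 2))) = Add(93672, Mul(-1, Pow(69, 2))) = Add(93672, Mul(-1, 4761)) = Add(93672, -4761) = 88911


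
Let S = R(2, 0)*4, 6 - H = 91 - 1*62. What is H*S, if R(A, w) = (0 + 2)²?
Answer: -368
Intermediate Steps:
R(A, w) = 4 (R(A, w) = 2² = 4)
H = -23 (H = 6 - (91 - 1*62) = 6 - (91 - 62) = 6 - 1*29 = 6 - 29 = -23)
S = 16 (S = 4*4 = 16)
H*S = -23*16 = -368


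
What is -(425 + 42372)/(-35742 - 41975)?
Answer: 42797/77717 ≈ 0.55068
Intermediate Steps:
-(425 + 42372)/(-35742 - 41975) = -42797/(-77717) = -42797*(-1)/77717 = -1*(-42797/77717) = 42797/77717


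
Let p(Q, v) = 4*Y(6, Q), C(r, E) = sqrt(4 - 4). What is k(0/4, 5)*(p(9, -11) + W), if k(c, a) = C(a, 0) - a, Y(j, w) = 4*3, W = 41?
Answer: -445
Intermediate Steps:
C(r, E) = 0 (C(r, E) = sqrt(0) = 0)
Y(j, w) = 12
k(c, a) = -a (k(c, a) = 0 - a = -a)
p(Q, v) = 48 (p(Q, v) = 4*12 = 48)
k(0/4, 5)*(p(9, -11) + W) = (-1*5)*(48 + 41) = -5*89 = -445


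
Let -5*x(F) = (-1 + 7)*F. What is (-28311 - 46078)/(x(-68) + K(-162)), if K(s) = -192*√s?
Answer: -6323065/6227736 - 5579175*I*√2/259489 ≈ -1.0153 - 30.406*I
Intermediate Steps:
x(F) = -6*F/5 (x(F) = -(-1 + 7)*F/5 = -6*F/5)
(-28311 - 46078)/(x(-68) + K(-162)) = (-28311 - 46078)/(-6/5*(-68) - 1728*I*√2) = -74389/(408/5 - 1728*I*√2)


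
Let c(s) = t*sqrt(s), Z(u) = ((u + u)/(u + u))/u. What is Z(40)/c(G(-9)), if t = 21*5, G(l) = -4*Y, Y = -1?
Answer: 1/8400 ≈ 0.00011905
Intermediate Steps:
G(l) = 4 (G(l) = -4*(-1) = 4)
Z(u) = 1/u (Z(u) = ((2*u)/((2*u)))/u = ((2*u)*(1/(2*u)))/u = 1/u)
t = 105
c(s) = 105*sqrt(s)
Z(40)/c(G(-9)) = 1/(40*((105*sqrt(4)))) = 1/(40*((105*2))) = (1/40)/210 = (1/40)*(1/210) = 1/8400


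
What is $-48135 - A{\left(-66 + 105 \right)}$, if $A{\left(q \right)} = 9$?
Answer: $-48144$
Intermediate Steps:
$-48135 - A{\left(-66 + 105 \right)} = -48135 - 9 = -48144$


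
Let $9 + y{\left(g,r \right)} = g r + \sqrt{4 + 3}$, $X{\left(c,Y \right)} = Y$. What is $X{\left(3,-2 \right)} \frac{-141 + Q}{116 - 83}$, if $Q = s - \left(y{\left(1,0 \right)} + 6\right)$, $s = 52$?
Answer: $\frac{172}{33} + \frac{2 \sqrt{7}}{33} \approx 5.3725$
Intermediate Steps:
$y{\left(g,r \right)} = -9 + \sqrt{7} + g r$ ($y{\left(g,r \right)} = -9 + \left(g r + \sqrt{4 + 3}\right) = -9 + \left(g r + \sqrt{7}\right) = -9 + \left(\sqrt{7} + g r\right) = -9 + \sqrt{7} + g r$)
$Q = 55 - \sqrt{7}$ ($Q = 52 - \left(\left(-9 + \sqrt{7} + 1 \cdot 0\right) + 6\right) = 52 - \left(\left(-9 + \sqrt{7} + 0\right) + 6\right) = 52 - \left(\left(-9 + \sqrt{7}\right) + 6\right) = 52 - \left(-3 + \sqrt{7}\right) = 52 + \left(3 - \sqrt{7}\right) = 55 - \sqrt{7} \approx 52.354$)
$X{\left(3,-2 \right)} \frac{-141 + Q}{116 - 83} = - 2 \frac{-141 + \left(55 - \sqrt{7}\right)}{116 - 83} = - 2 \frac{-86 - \sqrt{7}}{33} = - 2 \left(-86 - \sqrt{7}\right) \frac{1}{33} = - 2 \left(- \frac{86}{33} - \frac{\sqrt{7}}{33}\right) = \frac{172}{33} + \frac{2 \sqrt{7}}{33}$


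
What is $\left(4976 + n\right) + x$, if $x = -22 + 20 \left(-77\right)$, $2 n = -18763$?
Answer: $- \frac{11935}{2} \approx -5967.5$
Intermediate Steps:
$n = - \frac{18763}{2}$ ($n = \frac{1}{2} \left(-18763\right) = - \frac{18763}{2} \approx -9381.5$)
$x = -1562$ ($x = -22 - 1540 = -1562$)
$\left(4976 + n\right) + x = \left(4976 - \frac{18763}{2}\right) - 1562 = - \frac{8811}{2} - 1562 = - \frac{11935}{2}$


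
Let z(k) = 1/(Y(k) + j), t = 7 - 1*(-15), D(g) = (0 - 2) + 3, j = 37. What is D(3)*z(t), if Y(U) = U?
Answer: 1/59 ≈ 0.016949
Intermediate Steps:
D(g) = 1 (D(g) = -2 + 3 = 1)
t = 22 (t = 7 + 15 = 22)
z(k) = 1/(37 + k) (z(k) = 1/(k + 37) = 1/(37 + k))
D(3)*z(t) = 1/(37 + 22) = 1/59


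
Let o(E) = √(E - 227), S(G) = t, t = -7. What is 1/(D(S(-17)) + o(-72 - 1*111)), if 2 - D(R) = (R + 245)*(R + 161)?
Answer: -3665/134322291 - I*√410/1343222910 ≈ -2.7285e-5 - 1.5075e-8*I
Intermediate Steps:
S(G) = -7
o(E) = √(-227 + E)
D(R) = 2 - (161 + R)*(245 + R) (D(R) = 2 - (R + 245)*(R + 161) = 2 - (245 + R)*(161 + R) = 2 - (161 + R)*(245 + R))
1/(D(S(-17)) + o(-72 - 1*111)) = 1/((-39443 - 1*(-7)² - 406*(-7)) + √(-227 + (-72 - 1*111))) = 1/((-39443 - 1*49 + 2842) + √(-227 + (-72 - 111))) = 1/((-39443 - 49 + 2842) + √(-227 - 183)) = 1/(-36650 + √(-410)) = 1/(-36650 + I*√410)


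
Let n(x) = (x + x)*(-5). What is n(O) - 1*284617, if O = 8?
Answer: -284697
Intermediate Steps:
n(x) = -10*x (n(x) = (2*x)*(-5) = -10*x)
n(O) - 1*284617 = -10*8 - 1*284617 = -80 - 284617 = -284697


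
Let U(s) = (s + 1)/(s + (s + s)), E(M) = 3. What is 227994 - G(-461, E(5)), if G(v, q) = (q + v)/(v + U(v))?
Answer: 145255027968/637103 ≈ 2.2799e+5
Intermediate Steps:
U(s) = (1 + s)/(3*s) (U(s) = (1 + s)/(s + 2*s) = (1 + s)/((3*s)) = (1 + s)*(1/(3*s)) = (1 + s)/(3*s))
G(v, q) = (q + v)/(v + (1 + v)/(3*v))
227994 - G(-461, E(5)) = 227994 - 3*(-461)*(3 - 461)/(1 - 461 + 3*(-461)²) = 227994 - 3*(-461)*(-458)/(1 - 461 + 3*212521) = 227994 - 3*(-461)*(-458)/(1 - 461 + 637563) = 227994 - 3*(-461)*(-458)/637103 = 227994 - 1*633414/637103 = 227994 - 633414/637103 = 145255027968/637103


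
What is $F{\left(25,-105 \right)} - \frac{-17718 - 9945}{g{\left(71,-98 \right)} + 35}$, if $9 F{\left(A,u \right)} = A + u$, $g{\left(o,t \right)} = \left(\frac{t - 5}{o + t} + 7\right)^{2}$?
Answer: $\frac{172634623}{997011} \approx 173.15$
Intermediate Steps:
$g{\left(o,t \right)} = \left(7 + \frac{-5 + t}{o + t}\right)^{2}$ ($g{\left(o,t \right)} = \left(\frac{-5 + t}{o + t} + 7\right)^{2} = \left(7 + \frac{-5 + t}{o + t}\right)^{2}$)
$F{\left(A,u \right)} = \frac{A}{9} + \frac{u}{9}$ ($F{\left(A,u \right)} = \frac{A + u}{9} = \frac{A}{9} + \frac{u}{9}$)
$F{\left(25,-105 \right)} - \frac{-17718 - 9945}{g{\left(71,-98 \right)} + 35} = \left(\frac{1}{9} \cdot 25 + \frac{1}{9} \left(-105\right)\right) - \frac{-17718 - 9945}{\frac{\left(-5 + 7 \cdot 71 + 8 \left(-98\right)\right)^{2}}{\left(71 - 98\right)^{2}} + 35} = \left(\frac{25}{9} - \frac{35}{3}\right) - - \frac{27663}{\frac{\left(-5 + 497 - 784\right)^{2}}{729} + 35} = - \frac{80}{9} - - \frac{27663}{\frac{\left(-292\right)^{2}}{729} + 35} = - \frac{80}{9} - - \frac{27663}{\frac{1}{729} \cdot 85264 + 35} = - \frac{80}{9} - - \frac{27663}{\frac{85264}{729} + 35} = - \frac{80}{9} - - \frac{27663}{\frac{110779}{729}} = - \frac{80}{9} - \left(-27663\right) \frac{729}{110779} = - \frac{80}{9} - - \frac{20166327}{110779} = - \frac{80}{9} + \frac{20166327}{110779} = \frac{172634623}{997011}$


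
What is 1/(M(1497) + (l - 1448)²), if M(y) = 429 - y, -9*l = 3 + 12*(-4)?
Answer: 1/2081181 ≈ 4.8050e-7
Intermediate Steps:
l = 5 (l = -(3 + 12*(-4))/9 = -(3 - 48)/9 = -⅑*(-45) = 5)
1/(M(1497) + (l - 1448)²) = 1/((429 - 1*1497) + (5 - 1448)²) = 1/((429 - 1497) + (-1443)²) = 1/(-1068 + 2082249) = 1/2081181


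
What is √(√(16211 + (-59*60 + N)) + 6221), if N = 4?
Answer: √(6221 + 65*√3) ≈ 79.584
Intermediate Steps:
√(√(16211 + (-59*60 + N)) + 6221) = √(√(16211 + (-59*60 + 4)) + 6221) = √(√(16211 + (-3540 + 4)) + 6221) = √(√(16211 - 3536) + 6221) = √(√12675 + 6221) = √(65*√3 + 6221) = √(6221 + 65*√3)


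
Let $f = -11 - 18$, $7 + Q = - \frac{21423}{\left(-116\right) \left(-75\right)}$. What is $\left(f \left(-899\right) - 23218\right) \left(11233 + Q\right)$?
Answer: $\frac{92860182927}{2900} \approx 3.2021 \cdot 10^{7}$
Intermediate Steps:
$Q = - \frac{27441}{2900}$ ($Q = -7 - \frac{21423}{\left(-116\right) \left(-75\right)} = -7 - \frac{21423}{8700} = -7 - \frac{7141}{2900} = - \frac{27441}{2900} \approx -9.4624$)
$f = -29$
$\left(f \left(-899\right) - 23218\right) \left(11233 + Q\right) = \left(\left(-29\right) \left(-899\right) - 23218\right) \left(11233 - \frac{27441}{2900}\right) = \left(26071 - 23218\right) \frac{32548259}{2900} = 2853 \cdot \frac{32548259}{2900} = \frac{92860182927}{2900}$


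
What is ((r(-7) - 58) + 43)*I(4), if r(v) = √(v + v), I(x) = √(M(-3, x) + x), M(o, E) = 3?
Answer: √7*(-15 + I*√14) ≈ -39.686 + 9.8995*I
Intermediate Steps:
I(x) = √(3 + x)
r(v) = √2*√v (r(v) = √(2*v) = √2*√v)
((r(-7) - 58) + 43)*I(4) = ((√2*√(-7) - 58) + 43)*√(3 + 4) = ((√2*(I*√7) - 58) + 43)*√7 = ((I*√14 - 58) + 43)*√7 = ((-58 + I*√14) + 43)*√7 = (-15 + I*√14)*√7 = √7*(-15 + I*√14)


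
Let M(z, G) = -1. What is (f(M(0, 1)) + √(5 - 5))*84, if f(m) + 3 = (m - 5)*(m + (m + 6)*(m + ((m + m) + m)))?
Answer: 10332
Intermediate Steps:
f(m) = -3 + (-5 + m)*(m + 4*m*(6 + m)) (f(m) = -3 + (m - 5)*(m + (m + 6)*(m + ((m + m) + m))) = -3 + (-5 + m)*(m + (6 + m)*(m + (2*m + m))) = -3 + (-5 + m)*(m + (6 + m)*(m + 3*m)) = -3 + (-5 + m)*(m + (6 + m)*(4*m)) = -3 + (-5 + m)*(m + 4*m*(6 + m)))
(f(M(0, 1)) + √(5 - 5))*84 = ((-3 - 125*(-1) + 4*(-1)³ + 5*(-1)²) + √(5 - 5))*84 = ((-3 + 125 + 4*(-1) + 5*1) + √0)*84 = ((-3 + 125 - 4 + 5) + 0)*84 = (123 + 0)*84 = 123*84 = 10332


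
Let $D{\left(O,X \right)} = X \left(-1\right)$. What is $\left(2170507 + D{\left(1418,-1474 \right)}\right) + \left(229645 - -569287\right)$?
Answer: $2970913$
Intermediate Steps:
$D{\left(O,X \right)} = - X$
$\left(2170507 + D{\left(1418,-1474 \right)}\right) + \left(229645 - -569287\right) = \left(2170507 - -1474\right) + \left(229645 - -569287\right) = \left(2170507 + 1474\right) + \left(229645 + 569287\right) = 2171981 + 798932 = 2970913$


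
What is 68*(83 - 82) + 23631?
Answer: 23699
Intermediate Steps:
68*(83 - 82) + 23631 = 68*1 + 23631 = 68 + 23631 = 23699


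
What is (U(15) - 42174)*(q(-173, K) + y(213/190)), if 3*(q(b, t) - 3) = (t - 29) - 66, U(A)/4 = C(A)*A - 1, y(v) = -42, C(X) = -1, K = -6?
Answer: 9207884/3 ≈ 3.0693e+6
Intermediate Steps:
U(A) = -4 - 4*A (U(A) = 4*(-A - 1) = 4*(-1 - A) = -4 - 4*A)
q(b, t) = -86/3 + t/3 (q(b, t) = 3 + ((t - 29) - 66)/3 = 3 + ((-29 + t) - 66)/3 = 3 + (-95 + t)/3 = 3 + (-95/3 + t/3) = -86/3 + t/3)
(U(15) - 42174)*(q(-173, K) + y(213/190)) = ((-4 - 4*15) - 42174)*((-86/3 + (⅓)*(-6)) - 42) = ((-4 - 60) - 42174)*((-86/3 - 2) - 42) = (-64 - 42174)*(-92/3 - 42) = -42238*(-218/3) = 9207884/3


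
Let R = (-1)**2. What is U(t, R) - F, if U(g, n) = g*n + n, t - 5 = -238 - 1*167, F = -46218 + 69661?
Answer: -23842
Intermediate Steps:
R = 1
F = 23443
t = -400 (t = 5 + (-238 - 1*167) = 5 + (-238 - 167) = 5 - 405 = -400)
U(g, n) = n + g*n
U(t, R) - F = 1*(1 - 400) - 1*23443 = 1*(-399) - 23443 = -399 - 23443 = -23842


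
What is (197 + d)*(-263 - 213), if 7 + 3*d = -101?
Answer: -76636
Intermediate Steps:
d = -36 (d = -7/3 + (⅓)*(-101) = -7/3 - 101/3 = -36)
(197 + d)*(-263 - 213) = (197 - 36)*(-263 - 213) = 161*(-476) = -76636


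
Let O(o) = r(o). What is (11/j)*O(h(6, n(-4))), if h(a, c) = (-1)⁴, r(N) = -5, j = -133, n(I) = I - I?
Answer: 55/133 ≈ 0.41353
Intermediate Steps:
n(I) = 0
h(a, c) = 1
O(o) = -5
(11/j)*O(h(6, n(-4))) = (11/(-133))*(-5) = (11*(-1/133))*(-5) = -11/133*(-5) = 55/133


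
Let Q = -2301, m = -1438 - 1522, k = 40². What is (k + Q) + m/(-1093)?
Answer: -763233/1093 ≈ -698.29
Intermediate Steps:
k = 1600
m = -2960
(k + Q) + m/(-1093) = (1600 - 2301) - 2960/(-1093) = -701 - 2960*(-1/1093) = -701 + 2960/1093 = -763233/1093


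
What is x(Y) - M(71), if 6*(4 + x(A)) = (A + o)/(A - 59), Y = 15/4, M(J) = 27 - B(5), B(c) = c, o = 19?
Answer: -2659/102 ≈ -26.069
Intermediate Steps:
M(J) = 22 (M(J) = 27 - 1*5 = 27 - 5 = 22)
Y = 15/4 (Y = 15*(1/4) = 15/4 ≈ 3.7500)
x(A) = -4 + (19 + A)/(6*(-59 + A)) (x(A) = -4 + ((A + 19)/(A - 59))/6 = -4 + ((19 + A)/(-59 + A))/6 = -4 + (19 + A)/(6*(-59 + A)))
x(Y) - M(71) = (1435 - 23*15/4)/(6*(-59 + 15/4)) - 1*22 = (1435 - 345/4)/(6*(-221/4)) - 22 = (1/6)*(-4/221)*(5395/4) - 22 = -415/102 - 22 = -2659/102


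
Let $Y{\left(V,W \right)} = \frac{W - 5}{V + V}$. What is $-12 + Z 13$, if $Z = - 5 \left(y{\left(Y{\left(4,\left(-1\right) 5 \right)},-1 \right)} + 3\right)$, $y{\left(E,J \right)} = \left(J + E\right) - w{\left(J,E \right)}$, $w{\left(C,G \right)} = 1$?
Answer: $\frac{17}{4} \approx 4.25$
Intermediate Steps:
$Y{\left(V,W \right)} = \frac{-5 + W}{2 V}$
$y{\left(E,J \right)} = -1 + E + J$ ($y{\left(E,J \right)} = \left(J + E\right) - 1 = \left(E + J\right) - 1 = -1 + E + J$)
$Z = \frac{5}{4}$ ($Z = - 5 \left(\left(-1 + \frac{-5 - 5}{2 \cdot 4} - 1\right) + 3\right) = - 5 \left(\left(-1 + \frac{1}{2} \cdot \frac{1}{4} \left(-5 - 5\right) - 1\right) + 3\right) = - 5 \left(\left(-1 + \frac{1}{2} \cdot \frac{1}{4} \left(-10\right) - 1\right) + 3\right) = - 5 \left(\left(-1 - \frac{5}{4} - 1\right) + 3\right) = - 5 \left(- \frac{13}{4} + 3\right) = \left(-5\right) \left(- \frac{1}{4}\right) = \frac{5}{4} \approx 1.25$)
$-12 + Z 13 = -12 + \frac{5}{4} \cdot 13 = -12 + \frac{65}{4} = \frac{17}{4}$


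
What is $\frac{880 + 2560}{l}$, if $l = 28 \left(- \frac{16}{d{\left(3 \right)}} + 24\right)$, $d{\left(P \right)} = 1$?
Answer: $\frac{215}{14} \approx 15.357$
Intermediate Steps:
$l = 224$ ($l = 28 \left(- \frac{16}{1} + 24\right) = 28 \left(\left(-16\right) 1 + 24\right) = 28 \left(-16 + 24\right) = 28 \cdot 8 = 224$)
$\frac{880 + 2560}{l} = \frac{880 + 2560}{224} = 3440 \cdot \frac{1}{224} = \frac{215}{14}$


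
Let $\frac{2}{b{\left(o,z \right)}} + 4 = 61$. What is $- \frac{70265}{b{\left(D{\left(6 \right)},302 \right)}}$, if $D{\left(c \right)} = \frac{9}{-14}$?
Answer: $- \frac{4005105}{2} \approx -2.0026 \cdot 10^{6}$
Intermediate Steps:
$D{\left(c \right)} = - \frac{9}{14}$ ($D{\left(c \right)} = 9 \left(- \frac{1}{14}\right) = - \frac{9}{14}$)
$b{\left(o,z \right)} = \frac{2}{57}$ ($b{\left(o,z \right)} = \frac{2}{-4 + 61} = \frac{2}{57}$)
$- \frac{70265}{b{\left(D{\left(6 \right)},302 \right)}} = - \frac{70265}{\frac{2}{57}} = \left(-70265\right) \frac{57}{2} = - \frac{4005105}{2}$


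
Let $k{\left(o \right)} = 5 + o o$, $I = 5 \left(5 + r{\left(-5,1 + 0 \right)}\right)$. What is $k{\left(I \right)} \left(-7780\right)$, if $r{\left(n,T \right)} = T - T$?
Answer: $-4901400$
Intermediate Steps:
$r{\left(n,T \right)} = 0$
$I = 25$ ($I = 5 \left(5 + 0\right) = 5 \cdot 5 = 25$)
$k{\left(o \right)} = 5 + o^{2}$
$k{\left(I \right)} \left(-7780\right) = \left(5 + 25^{2}\right) \left(-7780\right) = \left(5 + 625\right) \left(-7780\right) = 630 \left(-7780\right) = -4901400$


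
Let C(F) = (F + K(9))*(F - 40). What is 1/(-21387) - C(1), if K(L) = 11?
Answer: 10009115/21387 ≈ 468.00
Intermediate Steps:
C(F) = (-40 + F)*(11 + F) (C(F) = (F + 11)*(F - 40) = (11 + F)*(-40 + F) = (-40 + F)*(11 + F))
1/(-21387) - C(1) = 1/(-21387) - (-440 + 1² - 29*1) = -1/21387 - (-440 + 1 - 29) = -1/21387 - 1*(-468) = -1/21387 + 468 = 10009115/21387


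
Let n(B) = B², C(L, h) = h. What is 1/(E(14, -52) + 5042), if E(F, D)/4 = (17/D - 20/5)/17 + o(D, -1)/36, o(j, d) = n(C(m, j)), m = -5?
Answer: 1989/10624097 ≈ 0.00018722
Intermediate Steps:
o(j, d) = j²
E(F, D) = -16/17 + 4/D + D²/9 (E(F, D) = 4*((17/D - 20/5)/17 + D²/36) = 4*((17/D - 20*⅕)*(1/17) + D²*(1/36)) = 4*((17/D - 4)*(1/17) + D²/36) = 4*((-4 + 17/D)*(1/17) + D²/36) = 4*((-4/17 + 1/D) + D²/36) = 4*(-4/17 + 1/D + D²/36) = -16/17 + 4/D + D²/9)
1/(E(14, -52) + 5042) = 1/((-16/17 + 4/(-52) + (⅑)*(-52)²) + 5042) = 1/((-16/17 + 4*(-1/52) + (⅑)*2704) + 5042) = 1/((-16/17 - 1/13 + 2704/9) + 5042) = 1/(595559/1989 + 5042) = 1/(10624097/1989) = 1989/10624097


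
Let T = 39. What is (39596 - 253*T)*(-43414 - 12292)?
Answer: -1656083674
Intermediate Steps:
(39596 - 253*T)*(-43414 - 12292) = (39596 - 253*39)*(-43414 - 12292) = (39596 - 9867)*(-55706) = 29729*(-55706) = -1656083674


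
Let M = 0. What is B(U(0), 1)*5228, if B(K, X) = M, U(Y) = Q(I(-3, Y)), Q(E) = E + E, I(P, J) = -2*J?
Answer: 0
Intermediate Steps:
Q(E) = 2*E
U(Y) = -4*Y (U(Y) = 2*(-2*Y) = -4*Y)
B(K, X) = 0
B(U(0), 1)*5228 = 0*5228 = 0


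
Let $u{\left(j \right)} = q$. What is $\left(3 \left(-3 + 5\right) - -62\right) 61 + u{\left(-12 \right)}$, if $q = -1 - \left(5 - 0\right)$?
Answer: $4142$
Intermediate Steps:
$q = -6$ ($q = -1 - \left(5 + 0\right) = -1 - 5 = -6$)
$u{\left(j \right)} = -6$
$\left(3 \left(-3 + 5\right) - -62\right) 61 + u{\left(-12 \right)} = \left(3 \left(-3 + 5\right) - -62\right) 61 - 6 = \left(3 \cdot 2 + 62\right) 61 - 6 = \left(6 + 62\right) 61 - 6 = 68 \cdot 61 - 6 = 4148 - 6 = 4142$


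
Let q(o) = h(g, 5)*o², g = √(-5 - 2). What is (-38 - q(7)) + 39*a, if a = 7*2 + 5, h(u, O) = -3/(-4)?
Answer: 2665/4 ≈ 666.25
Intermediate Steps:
g = I*√7 (g = √(-7) = I*√7 ≈ 2.6458*I)
h(u, O) = ¾ (h(u, O) = -3*(-¼) = ¾)
q(o) = 3*o²/4
a = 19 (a = 14 + 5 = 19)
(-38 - q(7)) + 39*a = (-38 - 3*7²/4) + 39*19 = (-38 - 3*49/4) + 741 = (-38 - 1*147/4) + 741 = (-38 - 147/4) + 741 = -299/4 + 741 = 2665/4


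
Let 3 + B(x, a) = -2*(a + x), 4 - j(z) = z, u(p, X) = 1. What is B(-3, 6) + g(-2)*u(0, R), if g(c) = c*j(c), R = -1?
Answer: -21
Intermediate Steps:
j(z) = 4 - z
g(c) = c*(4 - c)
B(x, a) = -3 - 2*a - 2*x (B(x, a) = -3 - 2*(a + x) = -3 + (-2*a - 2*x) = -3 - 2*a - 2*x)
B(-3, 6) + g(-2)*u(0, R) = (-3 - 2*6 - 2*(-3)) - 2*(4 - 1*(-2))*1 = (-3 - 12 + 6) - 2*(4 + 2)*1 = -9 - 2*6*1 = -9 - 12*1 = -9 - 12 = -21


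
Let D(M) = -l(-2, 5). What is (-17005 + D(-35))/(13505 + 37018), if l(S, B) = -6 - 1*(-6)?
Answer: -17005/50523 ≈ -0.33658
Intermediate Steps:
l(S, B) = 0 (l(S, B) = -6 + 6 = 0)
D(M) = 0 (D(M) = -1*0 = 0)
(-17005 + D(-35))/(13505 + 37018) = (-17005 + 0)/(13505 + 37018) = -17005/50523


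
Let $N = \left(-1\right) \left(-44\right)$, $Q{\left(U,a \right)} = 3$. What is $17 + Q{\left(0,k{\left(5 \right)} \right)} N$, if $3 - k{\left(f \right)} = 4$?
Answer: $149$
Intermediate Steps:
$k{\left(f \right)} = -1$ ($k{\left(f \right)} = 3 - 4 = -1$)
$N = 44$
$17 + Q{\left(0,k{\left(5 \right)} \right)} N = 17 + 3 \cdot 44 = 17 + 132 = 149$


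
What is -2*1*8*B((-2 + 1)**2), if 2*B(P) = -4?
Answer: 32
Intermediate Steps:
B(P) = -2 (B(P) = (1/2)*(-4) = -2)
-2*1*8*B((-2 + 1)**2) = -2*1*8*(-2) = -16*(-2) = -2*(-16) = 32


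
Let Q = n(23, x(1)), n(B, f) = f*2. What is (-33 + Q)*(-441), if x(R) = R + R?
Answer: 12789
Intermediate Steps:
x(R) = 2*R
n(B, f) = 2*f
Q = 4 (Q = 2*(2*1) = 2*2 = 4)
(-33 + Q)*(-441) = (-33 + 4)*(-441) = -29*(-441) = 12789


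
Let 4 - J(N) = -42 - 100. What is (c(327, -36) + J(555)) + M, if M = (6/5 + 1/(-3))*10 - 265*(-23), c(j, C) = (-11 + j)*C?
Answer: -15379/3 ≈ -5126.3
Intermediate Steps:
c(j, C) = C*(-11 + j)
J(N) = 146 (J(N) = 4 - (-42 - 100) = 4 - 1*(-142) = 4 + 142 = 146)
M = 18311/3 (M = (6*(⅕) + 1*(-⅓))*10 + 6095 = (6/5 - ⅓)*10 + 6095 = (13/15)*10 + 6095 = 26/3 + 6095 = 18311/3 ≈ 6103.7)
(c(327, -36) + J(555)) + M = (-36*(-11 + 327) + 146) + 18311/3 = (-36*316 + 146) + 18311/3 = (-11376 + 146) + 18311/3 = -11230 + 18311/3 = -15379/3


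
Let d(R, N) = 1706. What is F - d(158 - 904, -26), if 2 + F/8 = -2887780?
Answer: -23103962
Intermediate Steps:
F = -23102256 (F = -16 + 8*(-2887780) = -16 - 23102240 = -23102256)
F - d(158 - 904, -26) = -23102256 - 1*1706 = -23102256 - 1706 = -23103962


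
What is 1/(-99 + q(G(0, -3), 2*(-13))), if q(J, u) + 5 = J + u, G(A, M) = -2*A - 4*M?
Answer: -1/118 ≈ -0.0084746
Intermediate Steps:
G(A, M) = -4*M - 2*A
q(J, u) = -5 + J + u (q(J, u) = -5 + (J + u) = -5 + J + u)
1/(-99 + q(G(0, -3), 2*(-13))) = 1/(-99 + (-5 + (-4*(-3) - 2*0) + 2*(-13))) = 1/(-99 + (-5 + (12 + 0) - 26)) = 1/(-99 + (-5 + 12 - 26)) = 1/(-99 - 19) = 1/(-118) = -1/118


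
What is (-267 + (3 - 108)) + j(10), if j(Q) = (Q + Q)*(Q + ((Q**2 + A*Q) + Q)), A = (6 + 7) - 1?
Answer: 4428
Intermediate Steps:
A = 12 (A = 13 - 1 = 12)
j(Q) = 2*Q*(Q**2 + 14*Q) (j(Q) = (Q + Q)*(Q + ((Q**2 + 12*Q) + Q)) = (2*Q)*(Q + (Q**2 + 13*Q)) = (2*Q)*(Q**2 + 14*Q) = 2*Q*(Q**2 + 14*Q))
(-267 + (3 - 108)) + j(10) = (-267 + (3 - 108)) + 2*10**2*(14 + 10) = (-267 - 105) + 2*100*24 = -372 + 4800 = 4428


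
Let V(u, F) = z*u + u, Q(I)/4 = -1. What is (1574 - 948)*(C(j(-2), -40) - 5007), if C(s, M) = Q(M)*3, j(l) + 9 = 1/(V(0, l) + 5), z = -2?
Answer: -3141894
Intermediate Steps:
Q(I) = -4 (Q(I) = 4*(-1) = -4)
V(u, F) = -u (V(u, F) = -2*u + u = -u)
j(l) = -44/5 (j(l) = -9 + 1/(-1*0 + 5) = -9 + 1/(0 + 5) = -9 + 1/5 = -9 + ⅕ = -44/5)
C(s, M) = -12 (C(s, M) = -4*3 = -12)
(1574 - 948)*(C(j(-2), -40) - 5007) = (1574 - 948)*(-12 - 5007) = 626*(-5019) = -3141894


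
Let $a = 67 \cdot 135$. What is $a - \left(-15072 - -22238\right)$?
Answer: $1879$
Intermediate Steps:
$a = 9045$
$a - \left(-15072 - -22238\right) = 9045 - \left(-15072 - -22238\right) = 9045 - \left(-15072 + 22238\right) = 9045 - 7166 = 1879$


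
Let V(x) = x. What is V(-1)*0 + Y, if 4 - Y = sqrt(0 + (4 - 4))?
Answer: 4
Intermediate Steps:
Y = 4 (Y = 4 - sqrt(0 + (4 - 4)) = 4 - sqrt(0 + 0) = 4 - sqrt(0) = 4 - 1*0 = 4 + 0 = 4)
V(-1)*0 + Y = -1*0 + 4 = 0 + 4 = 4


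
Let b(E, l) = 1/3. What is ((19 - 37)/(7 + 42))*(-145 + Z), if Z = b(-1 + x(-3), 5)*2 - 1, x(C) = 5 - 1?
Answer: 2616/49 ≈ 53.388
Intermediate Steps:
x(C) = 4
b(E, l) = ⅓
Z = -⅓ (Z = (⅓)*2 - 1 = ⅔ - 1 = -⅓ ≈ -0.33333)
((19 - 37)/(7 + 42))*(-145 + Z) = ((19 - 37)/(7 + 42))*(-145 - ⅓) = -18/49*(-436/3) = 2616/49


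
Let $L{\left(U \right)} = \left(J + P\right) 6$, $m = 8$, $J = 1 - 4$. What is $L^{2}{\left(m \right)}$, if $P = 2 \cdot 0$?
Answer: $324$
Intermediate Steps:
$J = -3$
$P = 0$
$L{\left(U \right)} = -18$ ($L{\left(U \right)} = \left(-3 + 0\right) 6 = \left(-3\right) 6 = -18$)
$L^{2}{\left(m \right)} = \left(-18\right)^{2} = 324$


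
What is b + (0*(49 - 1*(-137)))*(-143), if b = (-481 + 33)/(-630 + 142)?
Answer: 56/61 ≈ 0.91803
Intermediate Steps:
b = 56/61 (b = -448/(-488) = -448*(-1/488) = 56/61 ≈ 0.91803)
b + (0*(49 - 1*(-137)))*(-143) = 56/61 + (0*(49 - 1*(-137)))*(-143) = 56/61 + (0*(49 + 137))*(-143) = 56/61 + (0*186)*(-143) = 56/61 + 0*(-143) = 56/61 + 0 = 56/61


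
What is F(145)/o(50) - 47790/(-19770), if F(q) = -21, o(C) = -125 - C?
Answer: 41802/16475 ≈ 2.5373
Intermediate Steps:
F(145)/o(50) - 47790/(-19770) = -21/(-125 - 1*50) - 47790/(-19770) = -21/(-125 - 50) - 47790*(-1/19770) = -21/(-175) + 1593/659 = -21*(-1/175) + 1593/659 = 3/25 + 1593/659 = 41802/16475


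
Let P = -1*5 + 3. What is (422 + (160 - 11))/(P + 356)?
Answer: 571/354 ≈ 1.6130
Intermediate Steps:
P = -2 (P = -5 + 3 = -2)
(422 + (160 - 11))/(P + 356) = (422 + (160 - 11))/(-2 + 356) = (422 + 149)/354 = 571*(1/354) = 571/354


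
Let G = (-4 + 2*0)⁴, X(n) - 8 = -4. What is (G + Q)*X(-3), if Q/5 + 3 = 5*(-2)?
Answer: 764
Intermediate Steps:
X(n) = 4 (X(n) = 8 - 4 = 4)
Q = -65 (Q = -15 + 5*(5*(-2)) = -15 + 5*(-10) = -15 - 50 = -65)
G = 256 (G = (-4 + 0)⁴ = (-4)⁴ = 256)
(G + Q)*X(-3) = (256 - 65)*4 = 191*4 = 764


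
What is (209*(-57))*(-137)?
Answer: 1632081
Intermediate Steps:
(209*(-57))*(-137) = -11913*(-137) = 1632081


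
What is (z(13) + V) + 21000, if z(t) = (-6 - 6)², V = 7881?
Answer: 29025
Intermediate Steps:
z(t) = 144 (z(t) = (-12)² = 144)
(z(13) + V) + 21000 = (144 + 7881) + 21000 = 8025 + 21000 = 29025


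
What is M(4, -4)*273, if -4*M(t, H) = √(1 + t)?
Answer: -273*√5/4 ≈ -152.61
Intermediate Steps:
M(t, H) = -√(1 + t)/4
M(4, -4)*273 = -√(1 + 4)/4*273 = -√5/4*273 = -273*√5/4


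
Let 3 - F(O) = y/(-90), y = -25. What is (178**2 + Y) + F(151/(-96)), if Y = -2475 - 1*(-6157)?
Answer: 636637/18 ≈ 35369.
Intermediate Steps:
Y = 3682 (Y = -2475 + 6157 = 3682)
F(O) = 49/18 (F(O) = 3 - (-25)/(-90) = 3 - (-25)*(-1)/90 = 3 - 1*5/18 = 3 - 5/18 = 49/18)
(178**2 + Y) + F(151/(-96)) = (178**2 + 3682) + 49/18 = (31684 + 3682) + 49/18 = 35366 + 49/18 = 636637/18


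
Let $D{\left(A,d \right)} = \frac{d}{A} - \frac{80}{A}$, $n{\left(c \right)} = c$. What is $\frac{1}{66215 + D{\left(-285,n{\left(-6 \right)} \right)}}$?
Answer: $\frac{285}{18871361} \approx 1.5102 \cdot 10^{-5}$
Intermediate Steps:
$D{\left(A,d \right)} = - \frac{80}{A} + \frac{d}{A}$
$\frac{1}{66215 + D{\left(-285,n{\left(-6 \right)} \right)}} = \frac{1}{66215 + \frac{-80 - 6}{-285}} = \frac{1}{66215 - - \frac{86}{285}} = \frac{1}{66215 + \frac{86}{285}} = \frac{1}{\frac{18871361}{285}} = \frac{285}{18871361}$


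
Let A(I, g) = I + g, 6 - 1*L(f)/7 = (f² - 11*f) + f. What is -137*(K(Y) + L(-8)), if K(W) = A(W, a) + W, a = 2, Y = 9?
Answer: 129602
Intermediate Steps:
L(f) = 42 - 7*f² + 70*f (L(f) = 42 - 7*((f² - 11*f) + f) = 42 - 7*(f² - 10*f) = 42 + (-7*f² + 70*f) = 42 - 7*f² + 70*f)
K(W) = 2 + 2*W (K(W) = (W + 2) + W = (2 + W) + W = 2 + 2*W)
-137*(K(Y) + L(-8)) = -137*((2 + 2*9) + (42 - 7*(-8)² + 70*(-8))) = -137*((2 + 18) + (42 - 7*64 - 560)) = -137*(20 + (42 - 448 - 560)) = -137*(20 - 966) = -137*(-946) = 129602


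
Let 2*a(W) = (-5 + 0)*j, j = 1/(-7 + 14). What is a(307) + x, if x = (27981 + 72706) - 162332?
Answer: -863035/14 ≈ -61645.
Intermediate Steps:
j = ⅐ (j = 1/7 = ⅐ ≈ 0.14286)
a(W) = -5/14 (a(W) = ((-5 + 0)*(⅐))/2 = (-5*⅐)/2 = (½)*(-5/7) = -5/14)
x = -61645 (x = 100687 - 162332 = -61645)
a(307) + x = -5/14 - 61645 = -863035/14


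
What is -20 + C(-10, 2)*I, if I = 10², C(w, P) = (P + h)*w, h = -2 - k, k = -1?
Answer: -1020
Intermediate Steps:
h = -1 (h = -2 - 1*(-1) = -2 + 1 = -1)
C(w, P) = w*(-1 + P) (C(w, P) = (P - 1)*w = (-1 + P)*w = w*(-1 + P))
I = 100
-20 + C(-10, 2)*I = -20 - 10*(-1 + 2)*100 = -20 - 10*1*100 = -20 - 10*100 = -20 - 1000 = -1020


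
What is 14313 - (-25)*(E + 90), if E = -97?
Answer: 14138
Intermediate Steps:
14313 - (-25)*(E + 90) = 14313 - (-25)*(-97 + 90) = 14313 - (-25)*(-7) = 14313 - 1*175 = 14313 - 175 = 14138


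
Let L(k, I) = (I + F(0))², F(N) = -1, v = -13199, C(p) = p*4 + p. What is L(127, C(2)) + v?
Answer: -13118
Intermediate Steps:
C(p) = 5*p (C(p) = 4*p + p = 5*p)
L(k, I) = (-1 + I)² (L(k, I) = (I - 1)² = (-1 + I)²)
L(127, C(2)) + v = (-1 + 5*2)² - 13199 = (-1 + 10)² - 13199 = 9² - 13199 = 81 - 13199 = -13118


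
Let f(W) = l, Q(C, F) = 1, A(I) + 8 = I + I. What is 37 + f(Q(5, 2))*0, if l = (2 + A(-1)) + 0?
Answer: 37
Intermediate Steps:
A(I) = -8 + 2*I (A(I) = -8 + (I + I) = -8 + 2*I)
l = -8 (l = (2 + (-8 + 2*(-1))) + 0 = (2 + (-8 - 2)) + 0 = (2 - 10) + 0 = -8 + 0 = -8)
f(W) = -8
37 + f(Q(5, 2))*0 = 37 - 8*0 = 37 + 0 = 37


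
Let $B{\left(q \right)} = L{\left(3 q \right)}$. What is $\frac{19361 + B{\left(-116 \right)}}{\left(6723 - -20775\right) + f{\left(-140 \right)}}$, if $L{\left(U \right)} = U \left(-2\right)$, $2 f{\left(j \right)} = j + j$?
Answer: $\frac{20057}{27358} \approx 0.73313$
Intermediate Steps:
$f{\left(j \right)} = j$ ($f{\left(j \right)} = \frac{j + j}{2} = \frac{2 j}{2} = j$)
$L{\left(U \right)} = - 2 U$
$B{\left(q \right)} = - 6 q$ ($B{\left(q \right)} = - 2 \cdot 3 q = - 6 q$)
$\frac{19361 + B{\left(-116 \right)}}{\left(6723 - -20775\right) + f{\left(-140 \right)}} = \frac{19361 - -696}{\left(6723 - -20775\right) - 140} = \frac{19361 + 696}{\left(6723 + 20775\right) - 140} = \frac{20057}{27498 - 140} = \frac{20057}{27358}$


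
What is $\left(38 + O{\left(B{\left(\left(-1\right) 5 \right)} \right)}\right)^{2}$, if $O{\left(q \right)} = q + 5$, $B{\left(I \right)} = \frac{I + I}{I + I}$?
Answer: $1936$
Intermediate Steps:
$B{\left(I \right)} = 1$ ($B{\left(I \right)} = \frac{2 I}{2 I} = 2 I \frac{1}{2 I} = 1$)
$O{\left(q \right)} = 5 + q$
$\left(38 + O{\left(B{\left(\left(-1\right) 5 \right)} \right)}\right)^{2} = \left(38 + \left(5 + 1\right)\right)^{2} = \left(38 + 6\right)^{2} = 44^{2} = 1936$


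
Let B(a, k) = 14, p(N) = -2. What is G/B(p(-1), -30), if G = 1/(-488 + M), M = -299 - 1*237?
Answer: -1/14336 ≈ -6.9754e-5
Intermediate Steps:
M = -536 (M = -299 - 237 = -536)
G = -1/1024 (G = 1/(-488 - 536) = 1/(-1024) = -1/1024 ≈ -0.00097656)
G/B(p(-1), -30) = -1/1024/14 = -1/1024*1/14 = -1/14336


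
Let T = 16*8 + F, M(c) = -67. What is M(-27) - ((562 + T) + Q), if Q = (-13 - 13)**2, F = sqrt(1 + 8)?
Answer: -1436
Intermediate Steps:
F = 3 (F = sqrt(9) = 3)
T = 131 (T = 16*8 + 3 = 128 + 3 = 131)
Q = 676 (Q = (-26)**2 = 676)
M(-27) - ((562 + T) + Q) = -67 - ((562 + 131) + 676) = -67 - (693 + 676) = -67 - 1*1369 = -67 - 1369 = -1436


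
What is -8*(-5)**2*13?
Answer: -2600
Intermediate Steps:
-8*(-5)**2*13 = -8*25*13 = -200*13 = -2600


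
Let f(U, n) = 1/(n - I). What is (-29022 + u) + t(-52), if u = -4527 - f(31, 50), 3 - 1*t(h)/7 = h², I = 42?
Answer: -419649/8 ≈ -52456.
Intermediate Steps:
f(U, n) = 1/(-42 + n) (f(U, n) = 1/(n - 1*42) = 1/(n - 42) = 1/(-42 + n))
t(h) = 21 - 7*h²
u = -36217/8 (u = -4527 - 1/(-42 + 50) = -4527 - 1/8 = -4527 - 1*⅛ = -4527 - ⅛ = -36217/8 ≈ -4527.1)
(-29022 + u) + t(-52) = (-29022 - 36217/8) + (21 - 7*(-52)²) = -268393/8 + (21 - 7*2704) = -268393/8 + (21 - 18928) = -268393/8 - 18907 = -419649/8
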